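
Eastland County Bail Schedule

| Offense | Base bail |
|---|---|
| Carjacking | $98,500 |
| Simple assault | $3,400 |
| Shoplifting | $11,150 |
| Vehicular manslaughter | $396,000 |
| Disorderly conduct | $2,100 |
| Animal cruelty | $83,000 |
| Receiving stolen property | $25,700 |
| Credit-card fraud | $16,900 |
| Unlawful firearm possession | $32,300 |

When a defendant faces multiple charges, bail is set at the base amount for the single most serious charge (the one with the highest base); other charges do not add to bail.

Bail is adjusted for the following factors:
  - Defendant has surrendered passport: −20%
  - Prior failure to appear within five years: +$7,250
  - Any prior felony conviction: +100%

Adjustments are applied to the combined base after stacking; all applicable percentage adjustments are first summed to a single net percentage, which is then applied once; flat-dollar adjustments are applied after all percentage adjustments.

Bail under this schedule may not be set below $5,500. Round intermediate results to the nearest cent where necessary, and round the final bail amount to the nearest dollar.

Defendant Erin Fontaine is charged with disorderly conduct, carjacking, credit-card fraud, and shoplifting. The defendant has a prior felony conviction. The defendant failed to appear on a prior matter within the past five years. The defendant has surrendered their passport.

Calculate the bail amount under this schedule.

Base amounts from the schedule: disorderly conduct $2,100; carjacking $98,500; credit-card fraud $16,900; shoplifting $11,150.
Stacking rule: use the highest base only. Highest is carjacking at $98,500. Combined base = $98,500.
Net percentage adjustment: −20% +100% = +80%. $98,500 × 1.8 = $177,300.
Prior failure to appear within five years (+$7,250 flat): $177,300 + $7,250 = $184,550.
$184,550 is at or above the $5,500 minimum.

$184,550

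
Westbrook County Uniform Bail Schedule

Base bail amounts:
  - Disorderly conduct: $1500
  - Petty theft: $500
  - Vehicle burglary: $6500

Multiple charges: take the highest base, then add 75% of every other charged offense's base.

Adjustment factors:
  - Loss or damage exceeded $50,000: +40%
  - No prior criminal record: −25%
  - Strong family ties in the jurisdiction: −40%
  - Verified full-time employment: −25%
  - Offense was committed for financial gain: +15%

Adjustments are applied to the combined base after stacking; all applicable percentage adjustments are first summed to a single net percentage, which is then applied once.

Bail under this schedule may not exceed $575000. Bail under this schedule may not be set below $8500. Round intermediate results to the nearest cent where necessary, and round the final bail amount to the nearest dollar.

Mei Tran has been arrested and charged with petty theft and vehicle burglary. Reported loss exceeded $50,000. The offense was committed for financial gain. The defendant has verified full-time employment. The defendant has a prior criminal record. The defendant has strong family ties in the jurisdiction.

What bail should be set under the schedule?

Base amounts from the schedule: petty theft $500; vehicle burglary $6500.
Stacking rule: highest base plus 75% of each additional charge. Highest is vehicle burglary at $6500. Additional: $500 × 75% = $375. Combined base = $6500 + $375 = $6875.
Net percentage adjustment: +40% −40% −25% +15% = −10%. $6875 × 0.9 = $6187.50.
$6187.50 is within the $575000 maximum.
Result $6187.50 is below the minimum of $8500; bail is set at the minimum $8500.

$8500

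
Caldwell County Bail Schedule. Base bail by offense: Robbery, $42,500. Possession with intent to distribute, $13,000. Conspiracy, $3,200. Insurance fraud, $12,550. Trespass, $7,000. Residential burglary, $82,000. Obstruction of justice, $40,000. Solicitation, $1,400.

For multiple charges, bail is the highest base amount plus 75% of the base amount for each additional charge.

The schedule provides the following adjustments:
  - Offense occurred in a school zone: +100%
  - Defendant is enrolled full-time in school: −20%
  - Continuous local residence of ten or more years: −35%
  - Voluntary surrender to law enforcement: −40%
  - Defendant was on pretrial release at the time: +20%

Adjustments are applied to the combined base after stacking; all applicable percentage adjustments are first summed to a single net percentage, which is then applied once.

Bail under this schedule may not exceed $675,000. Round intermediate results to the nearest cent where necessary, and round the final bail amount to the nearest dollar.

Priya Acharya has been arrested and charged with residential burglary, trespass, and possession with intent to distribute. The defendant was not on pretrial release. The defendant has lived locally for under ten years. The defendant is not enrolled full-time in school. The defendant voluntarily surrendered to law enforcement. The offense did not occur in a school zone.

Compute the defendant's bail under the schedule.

Base amounts from the schedule: residential burglary $82,000; trespass $7,000; possession with intent to distribute $13,000.
Stacking rule: highest base plus 75% of each additional charge. Highest is residential burglary at $82,000. Additional: $7,000 × 75% = $5,250; $13,000 × 75% = $9,750. Combined base = $82,000 + $15,000 = $97,000.
Voluntary surrender to law enforcement (−40%): $97,000 × 0.6 = $58,200.
$58,200 is within the $675,000 maximum.

$58,200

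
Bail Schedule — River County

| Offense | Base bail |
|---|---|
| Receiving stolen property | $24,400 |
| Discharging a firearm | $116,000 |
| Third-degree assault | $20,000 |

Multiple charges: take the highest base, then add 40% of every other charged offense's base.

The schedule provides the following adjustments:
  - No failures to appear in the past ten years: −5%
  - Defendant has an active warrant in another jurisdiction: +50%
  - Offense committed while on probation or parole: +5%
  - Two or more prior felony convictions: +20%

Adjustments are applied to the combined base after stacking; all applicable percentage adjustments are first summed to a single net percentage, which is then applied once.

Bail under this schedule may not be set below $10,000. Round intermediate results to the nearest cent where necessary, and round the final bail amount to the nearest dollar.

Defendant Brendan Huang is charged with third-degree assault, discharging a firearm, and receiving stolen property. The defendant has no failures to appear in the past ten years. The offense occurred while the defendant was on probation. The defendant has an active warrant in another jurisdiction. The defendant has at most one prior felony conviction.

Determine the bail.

Base amounts from the schedule: third-degree assault $20,000; discharging a firearm $116,000; receiving stolen property $24,400.
Stacking rule: highest base plus 40% of each additional charge. Highest is discharging a firearm at $116,000. Additional: $20,000 × 40% = $8,000; $24,400 × 40% = $9,760. Combined base = $116,000 + $17,760 = $133,760.
Net percentage adjustment: −5% +50% +5% = +50%. $133,760 × 1.5 = $200,640.
$200,640 is at or above the $10,000 minimum.

$200,640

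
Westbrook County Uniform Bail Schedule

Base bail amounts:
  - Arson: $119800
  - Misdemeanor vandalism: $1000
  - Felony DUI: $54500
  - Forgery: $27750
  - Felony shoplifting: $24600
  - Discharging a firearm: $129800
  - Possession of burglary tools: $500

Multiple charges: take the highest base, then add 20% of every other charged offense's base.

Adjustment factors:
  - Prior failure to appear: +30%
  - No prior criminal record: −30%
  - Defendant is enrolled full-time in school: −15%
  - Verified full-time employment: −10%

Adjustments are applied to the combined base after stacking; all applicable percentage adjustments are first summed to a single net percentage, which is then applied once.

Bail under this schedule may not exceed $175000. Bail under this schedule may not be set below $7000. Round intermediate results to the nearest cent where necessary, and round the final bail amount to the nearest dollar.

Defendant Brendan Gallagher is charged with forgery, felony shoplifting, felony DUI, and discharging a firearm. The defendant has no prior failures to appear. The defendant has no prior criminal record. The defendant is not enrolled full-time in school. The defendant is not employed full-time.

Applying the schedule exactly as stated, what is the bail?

$105819

Base amounts from the schedule: forgery $27750; felony shoplifting $24600; felony DUI $54500; discharging a firearm $129800.
Stacking rule: highest base plus 20% of each additional charge. Highest is discharging a firearm at $129800. Additional: $27750 × 20% = $5550; $24600 × 20% = $4920; $54500 × 20% = $10900. Combined base = $129800 + $21370 = $151170.
No prior criminal record (−30%): $151170 × 0.7 = $105819.
$105819 is within the $175000 maximum.
$105819 is at or above the $7000 minimum.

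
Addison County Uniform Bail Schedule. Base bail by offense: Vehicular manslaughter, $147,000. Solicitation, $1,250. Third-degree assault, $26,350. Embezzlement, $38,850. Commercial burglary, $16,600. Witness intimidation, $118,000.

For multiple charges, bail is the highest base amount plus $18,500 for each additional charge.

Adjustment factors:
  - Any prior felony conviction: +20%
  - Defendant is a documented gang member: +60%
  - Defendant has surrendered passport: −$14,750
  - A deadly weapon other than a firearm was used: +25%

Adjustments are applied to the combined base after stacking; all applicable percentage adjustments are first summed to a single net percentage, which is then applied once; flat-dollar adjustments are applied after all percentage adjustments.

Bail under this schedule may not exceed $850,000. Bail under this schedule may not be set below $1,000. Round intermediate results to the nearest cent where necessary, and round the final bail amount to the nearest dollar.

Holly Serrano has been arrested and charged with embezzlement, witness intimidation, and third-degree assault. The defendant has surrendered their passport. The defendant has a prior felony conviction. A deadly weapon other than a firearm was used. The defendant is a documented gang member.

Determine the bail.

Base amounts from the schedule: embezzlement $38,850; witness intimidation $118,000; third-degree assault $26,350.
Stacking rule: highest base plus $18,500 per additional charge. Highest is witness intimidation at $118,000; 2 additional charges → +$37,000. Combined base = $155,000.
Net percentage adjustment: +20% +60% +25% = +105%. $155,000 × 2.05 = $317,750.
Defendant has surrendered passport (−$14,750 flat): $317,750 − $14,750 = $303,000.
$303,000 is within the $850,000 maximum.
$303,000 is at or above the $1,000 minimum.

$303,000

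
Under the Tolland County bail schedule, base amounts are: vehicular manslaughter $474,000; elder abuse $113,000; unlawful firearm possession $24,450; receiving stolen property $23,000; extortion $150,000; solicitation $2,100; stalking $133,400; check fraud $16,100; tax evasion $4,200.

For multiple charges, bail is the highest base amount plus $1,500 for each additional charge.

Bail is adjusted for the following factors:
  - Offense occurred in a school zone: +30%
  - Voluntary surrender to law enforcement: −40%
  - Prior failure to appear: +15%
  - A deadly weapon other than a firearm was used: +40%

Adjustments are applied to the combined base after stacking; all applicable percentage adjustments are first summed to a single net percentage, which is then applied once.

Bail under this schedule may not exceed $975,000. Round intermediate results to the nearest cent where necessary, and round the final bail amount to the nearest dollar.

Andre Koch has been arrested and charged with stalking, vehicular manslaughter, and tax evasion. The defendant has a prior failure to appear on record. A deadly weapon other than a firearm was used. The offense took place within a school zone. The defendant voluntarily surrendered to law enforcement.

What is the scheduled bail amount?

Base amounts from the schedule: stalking $133,400; vehicular manslaughter $474,000; tax evasion $4,200.
Stacking rule: highest base plus $1,500 per additional charge. Highest is vehicular manslaughter at $474,000; 2 additional charges → +$3,000. Combined base = $477,000.
Net percentage adjustment: +30% −40% +15% +40% = +45%. $477,000 × 1.45 = $691,650.
$691,650 is within the $975,000 maximum.

$691,650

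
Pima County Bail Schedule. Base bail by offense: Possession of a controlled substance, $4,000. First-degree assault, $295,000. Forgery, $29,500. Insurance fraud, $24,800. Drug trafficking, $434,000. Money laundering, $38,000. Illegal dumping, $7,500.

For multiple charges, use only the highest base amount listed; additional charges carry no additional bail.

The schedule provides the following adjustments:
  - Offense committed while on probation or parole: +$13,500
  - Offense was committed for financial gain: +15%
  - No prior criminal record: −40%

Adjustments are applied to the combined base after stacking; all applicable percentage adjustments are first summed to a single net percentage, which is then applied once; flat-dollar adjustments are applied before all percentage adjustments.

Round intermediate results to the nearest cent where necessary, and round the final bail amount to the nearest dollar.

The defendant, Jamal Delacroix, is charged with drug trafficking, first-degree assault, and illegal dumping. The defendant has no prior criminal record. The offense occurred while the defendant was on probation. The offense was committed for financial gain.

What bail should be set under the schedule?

$335,625

Base amounts from the schedule: drug trafficking $434,000; first-degree assault $295,000; illegal dumping $7,500.
Stacking rule: use the highest base only. Highest is drug trafficking at $434,000. Combined base = $434,000.
Offense committed while on probation or parole (+$13,500 flat): $434,000 + $13,500 = $447,500.
Net percentage adjustment: +15% −40% = −25%. $447,500 × 0.75 = $335,625.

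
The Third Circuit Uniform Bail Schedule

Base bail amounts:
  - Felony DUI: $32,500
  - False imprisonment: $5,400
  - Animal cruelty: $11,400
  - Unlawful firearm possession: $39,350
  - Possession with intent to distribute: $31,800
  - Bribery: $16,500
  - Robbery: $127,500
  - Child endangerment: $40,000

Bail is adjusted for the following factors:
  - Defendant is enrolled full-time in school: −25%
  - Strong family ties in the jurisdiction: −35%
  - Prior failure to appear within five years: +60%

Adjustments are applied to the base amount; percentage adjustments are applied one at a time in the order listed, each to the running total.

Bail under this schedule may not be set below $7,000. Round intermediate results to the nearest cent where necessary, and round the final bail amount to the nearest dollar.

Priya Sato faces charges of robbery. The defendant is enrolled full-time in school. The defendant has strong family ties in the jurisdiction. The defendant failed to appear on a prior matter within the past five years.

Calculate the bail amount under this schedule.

$99,450

Base amounts from the schedule: robbery $127,500.
Single charge. Combined base = $127,500.
Defendant is enrolled full-time in school (−25%): $127,500 × 0.75 = $95,625.
Strong family ties in the jurisdiction (−35%): $95,625 × 0.65 = $62,156.25.
Prior failure to appear within five years (+60%): $62,156.25 × 1.6 = $99,450.
$99,450 is at or above the $7,000 minimum.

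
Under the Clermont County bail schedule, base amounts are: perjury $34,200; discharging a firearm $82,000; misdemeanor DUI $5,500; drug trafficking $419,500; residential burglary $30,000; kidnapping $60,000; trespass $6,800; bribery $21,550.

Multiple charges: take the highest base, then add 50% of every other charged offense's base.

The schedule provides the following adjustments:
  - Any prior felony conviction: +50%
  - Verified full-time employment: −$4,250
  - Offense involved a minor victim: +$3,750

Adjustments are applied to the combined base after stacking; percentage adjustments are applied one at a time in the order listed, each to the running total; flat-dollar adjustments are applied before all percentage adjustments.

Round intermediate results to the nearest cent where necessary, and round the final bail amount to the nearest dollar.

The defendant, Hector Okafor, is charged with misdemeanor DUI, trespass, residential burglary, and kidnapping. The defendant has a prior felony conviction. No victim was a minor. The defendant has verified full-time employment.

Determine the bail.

Base amounts from the schedule: misdemeanor DUI $5,500; trespass $6,800; residential burglary $30,000; kidnapping $60,000.
Stacking rule: highest base plus 50% of each additional charge. Highest is kidnapping at $60,000. Additional: $5,500 × 50% = $2,750; $6,800 × 50% = $3,400; $30,000 × 50% = $15,000. Combined base = $60,000 + $21,150 = $81,150.
Verified full-time employment (−$4,250 flat): $81,150 − $4,250 = $76,900.
Any prior felony conviction (+50%): $76,900 × 1.5 = $115,350.

$115,350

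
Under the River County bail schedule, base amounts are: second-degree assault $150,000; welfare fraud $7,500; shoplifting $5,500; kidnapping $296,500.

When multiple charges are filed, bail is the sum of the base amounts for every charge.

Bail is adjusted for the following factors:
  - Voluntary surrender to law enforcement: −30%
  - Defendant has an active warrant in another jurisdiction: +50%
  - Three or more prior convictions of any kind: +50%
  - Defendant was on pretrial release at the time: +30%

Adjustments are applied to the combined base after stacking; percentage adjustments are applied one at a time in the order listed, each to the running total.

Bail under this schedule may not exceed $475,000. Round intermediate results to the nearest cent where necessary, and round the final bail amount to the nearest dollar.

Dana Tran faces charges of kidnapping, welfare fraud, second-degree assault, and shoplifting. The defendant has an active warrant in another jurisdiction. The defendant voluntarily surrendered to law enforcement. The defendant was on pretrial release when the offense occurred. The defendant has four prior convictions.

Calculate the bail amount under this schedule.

Base amounts from the schedule: kidnapping $296,500; welfare fraud $7,500; second-degree assault $150,000; shoplifting $5,500.
Stacking rule: sum of all bases. $296,500 + $7,500 + $150,000 + $5,500 = $459,500.
Voluntary surrender to law enforcement (−30%): $459,500 × 0.7 = $321,650.
Defendant has an active warrant in another jurisdiction (+50%): $321,650 × 1.5 = $482,475.
Three or more prior convictions of any kind (+50%): $482,475 × 1.5 = $723,712.50.
Defendant was on pretrial release at the time (+30%): $723,712.50 × 1.3 = $940,826.25.
Result $940,826.25 exceeds the maximum of $475,000; bail is capped at $475,000.

$475,000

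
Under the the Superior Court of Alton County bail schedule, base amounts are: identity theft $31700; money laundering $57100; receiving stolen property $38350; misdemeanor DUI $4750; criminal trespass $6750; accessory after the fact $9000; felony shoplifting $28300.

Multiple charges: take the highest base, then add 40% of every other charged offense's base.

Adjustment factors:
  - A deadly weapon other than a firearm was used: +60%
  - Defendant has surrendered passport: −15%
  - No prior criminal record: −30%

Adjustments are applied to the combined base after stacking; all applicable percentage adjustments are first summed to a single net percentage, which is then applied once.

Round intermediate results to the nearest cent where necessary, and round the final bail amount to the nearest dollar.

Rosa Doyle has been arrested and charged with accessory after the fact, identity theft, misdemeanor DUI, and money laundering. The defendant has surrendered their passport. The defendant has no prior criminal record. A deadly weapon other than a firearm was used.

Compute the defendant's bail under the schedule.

$86572

Base amounts from the schedule: accessory after the fact $9000; identity theft $31700; misdemeanor DUI $4750; money laundering $57100.
Stacking rule: highest base plus 40% of each additional charge. Highest is money laundering at $57100. Additional: $9000 × 40% = $3600; $31700 × 40% = $12680; $4750 × 40% = $1900. Combined base = $57100 + $18180 = $75280.
Net percentage adjustment: +60% −15% −30% = +15%. $75280 × 1.15 = $86572.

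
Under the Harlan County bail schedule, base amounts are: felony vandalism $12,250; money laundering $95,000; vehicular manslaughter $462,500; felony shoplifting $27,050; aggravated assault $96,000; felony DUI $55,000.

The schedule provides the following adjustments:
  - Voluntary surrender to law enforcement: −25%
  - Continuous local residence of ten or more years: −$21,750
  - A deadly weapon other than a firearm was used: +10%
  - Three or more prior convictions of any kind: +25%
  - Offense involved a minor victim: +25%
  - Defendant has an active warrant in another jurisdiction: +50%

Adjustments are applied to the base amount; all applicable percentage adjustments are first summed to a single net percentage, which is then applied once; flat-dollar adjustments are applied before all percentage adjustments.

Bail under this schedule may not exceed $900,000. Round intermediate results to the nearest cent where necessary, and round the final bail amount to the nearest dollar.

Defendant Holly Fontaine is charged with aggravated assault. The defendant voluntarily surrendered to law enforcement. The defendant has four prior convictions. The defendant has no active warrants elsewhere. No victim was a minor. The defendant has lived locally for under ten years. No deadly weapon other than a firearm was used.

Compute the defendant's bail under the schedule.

$96,000

Base amounts from the schedule: aggravated assault $96,000.
Single charge. Combined base = $96,000.
Net percentage adjustment: −25% +25% = +0%. $96,000 × 1 = $96,000.
$96,000 is within the $900,000 maximum.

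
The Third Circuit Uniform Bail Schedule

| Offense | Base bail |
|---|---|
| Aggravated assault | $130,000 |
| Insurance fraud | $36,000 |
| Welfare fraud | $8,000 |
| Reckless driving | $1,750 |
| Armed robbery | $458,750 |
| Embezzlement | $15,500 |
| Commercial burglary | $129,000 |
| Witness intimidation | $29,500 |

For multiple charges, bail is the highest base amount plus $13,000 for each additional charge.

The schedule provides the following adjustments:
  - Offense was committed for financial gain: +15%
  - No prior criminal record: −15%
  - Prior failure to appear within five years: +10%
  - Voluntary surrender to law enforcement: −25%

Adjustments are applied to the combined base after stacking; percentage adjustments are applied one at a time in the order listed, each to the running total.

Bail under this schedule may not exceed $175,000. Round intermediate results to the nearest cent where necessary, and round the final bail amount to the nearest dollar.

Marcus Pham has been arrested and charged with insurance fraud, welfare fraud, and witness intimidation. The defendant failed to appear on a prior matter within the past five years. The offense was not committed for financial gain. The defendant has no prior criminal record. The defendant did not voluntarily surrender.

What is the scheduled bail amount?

$57,970

Base amounts from the schedule: insurance fraud $36,000; welfare fraud $8,000; witness intimidation $29,500.
Stacking rule: highest base plus $13,000 per additional charge. Highest is insurance fraud at $36,000; 2 additional charges → +$26,000. Combined base = $62,000.
No prior criminal record (−15%): $62,000 × 0.85 = $52,700.
Prior failure to appear within five years (+10%): $52,700 × 1.1 = $57,970.
$57,970 is within the $175,000 maximum.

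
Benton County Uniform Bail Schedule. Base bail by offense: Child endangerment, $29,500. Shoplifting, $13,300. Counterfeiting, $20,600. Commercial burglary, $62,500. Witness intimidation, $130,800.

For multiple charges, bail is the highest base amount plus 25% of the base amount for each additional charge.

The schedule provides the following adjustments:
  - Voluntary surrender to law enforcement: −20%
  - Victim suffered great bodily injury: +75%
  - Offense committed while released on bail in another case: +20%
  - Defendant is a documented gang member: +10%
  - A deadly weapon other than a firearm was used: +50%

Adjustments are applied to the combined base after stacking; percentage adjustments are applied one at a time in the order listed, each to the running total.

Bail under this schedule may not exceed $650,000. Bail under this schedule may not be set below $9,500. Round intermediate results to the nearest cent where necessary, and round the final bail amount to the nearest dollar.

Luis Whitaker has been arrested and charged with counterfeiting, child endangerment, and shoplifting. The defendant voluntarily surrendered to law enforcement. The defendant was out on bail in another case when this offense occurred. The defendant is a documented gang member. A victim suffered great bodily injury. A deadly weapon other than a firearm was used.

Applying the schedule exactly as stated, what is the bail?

$105,267

Base amounts from the schedule: counterfeiting $20,600; child endangerment $29,500; shoplifting $13,300.
Stacking rule: highest base plus 25% of each additional charge. Highest is child endangerment at $29,500. Additional: $20,600 × 25% = $5,150; $13,300 × 25% = $3,325. Combined base = $29,500 + $8,475 = $37,975.
Voluntary surrender to law enforcement (−20%): $37,975 × 0.8 = $30,380.
Victim suffered great bodily injury (+75%): $30,380 × 1.75 = $53,165.
Offense committed while released on bail in another case (+20%): $53,165 × 1.2 = $63,798.
Defendant is a documented gang member (+10%): $63,798 × 1.1 = $70,177.80.
A deadly weapon other than a firearm was used (+50%): $70,177.80 × 1.5 = $105,266.70.
$105,266.70 is within the $650,000 maximum.
$105,266.70 is at or above the $9,500 minimum.
Rounded to the nearest dollar: $105,267.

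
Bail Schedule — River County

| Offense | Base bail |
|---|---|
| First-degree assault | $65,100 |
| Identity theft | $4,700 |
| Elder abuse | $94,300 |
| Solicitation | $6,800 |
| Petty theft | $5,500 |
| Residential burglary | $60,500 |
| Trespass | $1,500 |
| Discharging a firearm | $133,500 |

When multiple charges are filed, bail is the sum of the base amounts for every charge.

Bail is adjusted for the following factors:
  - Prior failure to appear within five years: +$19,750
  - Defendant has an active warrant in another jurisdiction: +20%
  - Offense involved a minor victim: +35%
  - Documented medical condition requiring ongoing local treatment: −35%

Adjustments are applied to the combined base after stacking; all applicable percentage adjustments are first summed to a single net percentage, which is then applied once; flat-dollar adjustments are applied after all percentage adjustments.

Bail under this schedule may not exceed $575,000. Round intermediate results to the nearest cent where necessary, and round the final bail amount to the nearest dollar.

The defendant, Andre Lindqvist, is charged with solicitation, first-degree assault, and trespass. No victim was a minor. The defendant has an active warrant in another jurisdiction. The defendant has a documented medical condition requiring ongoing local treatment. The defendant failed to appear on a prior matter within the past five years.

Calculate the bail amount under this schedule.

$82,140

Base amounts from the schedule: solicitation $6,800; first-degree assault $65,100; trespass $1,500.
Stacking rule: sum of all bases. $6,800 + $65,100 + $1,500 = $73,400.
Net percentage adjustment: +20% −35% = −15%. $73,400 × 0.85 = $62,390.
Prior failure to appear within five years (+$19,750 flat): $62,390 + $19,750 = $82,140.
$82,140 is within the $575,000 maximum.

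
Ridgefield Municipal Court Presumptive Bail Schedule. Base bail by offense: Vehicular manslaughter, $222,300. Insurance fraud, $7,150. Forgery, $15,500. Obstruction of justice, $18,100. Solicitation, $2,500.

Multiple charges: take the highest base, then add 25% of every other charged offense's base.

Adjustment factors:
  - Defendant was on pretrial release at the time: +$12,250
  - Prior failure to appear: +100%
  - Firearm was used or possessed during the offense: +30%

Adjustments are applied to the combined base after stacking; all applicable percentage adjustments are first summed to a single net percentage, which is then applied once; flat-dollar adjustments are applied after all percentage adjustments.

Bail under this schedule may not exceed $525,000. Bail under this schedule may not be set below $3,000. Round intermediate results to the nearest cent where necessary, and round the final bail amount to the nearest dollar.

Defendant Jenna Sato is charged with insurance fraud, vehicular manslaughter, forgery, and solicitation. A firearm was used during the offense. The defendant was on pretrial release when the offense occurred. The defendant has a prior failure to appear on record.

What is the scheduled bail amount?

Base amounts from the schedule: insurance fraud $7,150; vehicular manslaughter $222,300; forgery $15,500; solicitation $2,500.
Stacking rule: highest base plus 25% of each additional charge. Highest is vehicular manslaughter at $222,300. Additional: $7,150 × 25% = $1,787.50; $15,500 × 25% = $3,875; $2,500 × 25% = $625. Combined base = $222,300 + $6,287.50 = $228,587.50.
Net percentage adjustment: +100% +30% = +130%. $228,587.50 × 2.3 = $525,751.25.
Defendant was on pretrial release at the time (+$12,250 flat): $525,751.25 + $12,250 = $538,001.25.
Result $538,001.25 exceeds the maximum of $525,000; bail is capped at $525,000.
$525,000 is at or above the $3,000 minimum.

$525,000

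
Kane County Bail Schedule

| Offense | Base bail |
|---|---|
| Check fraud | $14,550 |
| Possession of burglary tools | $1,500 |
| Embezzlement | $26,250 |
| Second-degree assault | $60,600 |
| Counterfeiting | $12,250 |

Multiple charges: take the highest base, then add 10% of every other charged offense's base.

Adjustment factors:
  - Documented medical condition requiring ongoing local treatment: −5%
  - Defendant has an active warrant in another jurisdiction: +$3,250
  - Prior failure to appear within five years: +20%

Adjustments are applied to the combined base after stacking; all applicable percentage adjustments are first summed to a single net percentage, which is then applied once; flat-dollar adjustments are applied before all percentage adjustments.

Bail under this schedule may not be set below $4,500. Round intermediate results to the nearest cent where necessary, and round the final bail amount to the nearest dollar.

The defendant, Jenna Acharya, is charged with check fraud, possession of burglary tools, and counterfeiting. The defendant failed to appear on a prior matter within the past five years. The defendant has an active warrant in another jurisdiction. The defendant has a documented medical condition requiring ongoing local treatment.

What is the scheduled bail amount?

Base amounts from the schedule: check fraud $14,550; possession of burglary tools $1,500; counterfeiting $12,250.
Stacking rule: highest base plus 10% of each additional charge. Highest is check fraud at $14,550. Additional: $1,500 × 10% = $150; $12,250 × 10% = $1,225. Combined base = $14,550 + $1,375 = $15,925.
Defendant has an active warrant in another jurisdiction (+$3,250 flat): $15,925 + $3,250 = $19,175.
Net percentage adjustment: −5% +20% = +15%. $19,175 × 1.15 = $22,051.25.
$22,051.25 is at or above the $4,500 minimum.
Rounded to the nearest dollar: $22,051.

$22,051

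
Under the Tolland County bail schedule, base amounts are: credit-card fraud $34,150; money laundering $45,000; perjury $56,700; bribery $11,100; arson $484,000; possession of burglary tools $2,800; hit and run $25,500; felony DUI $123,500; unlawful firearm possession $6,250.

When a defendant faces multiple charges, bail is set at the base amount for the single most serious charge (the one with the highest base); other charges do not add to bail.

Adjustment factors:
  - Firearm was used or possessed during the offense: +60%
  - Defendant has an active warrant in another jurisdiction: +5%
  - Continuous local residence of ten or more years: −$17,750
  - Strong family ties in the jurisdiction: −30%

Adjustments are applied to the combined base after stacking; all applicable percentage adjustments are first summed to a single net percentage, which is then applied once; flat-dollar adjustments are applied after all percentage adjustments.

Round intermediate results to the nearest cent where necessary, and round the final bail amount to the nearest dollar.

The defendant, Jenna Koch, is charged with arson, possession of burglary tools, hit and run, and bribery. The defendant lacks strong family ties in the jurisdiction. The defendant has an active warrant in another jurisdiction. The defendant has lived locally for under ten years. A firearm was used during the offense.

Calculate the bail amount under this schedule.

$798,600

Base amounts from the schedule: arson $484,000; possession of burglary tools $2,800; hit and run $25,500; bribery $11,100.
Stacking rule: use the highest base only. Highest is arson at $484,000. Combined base = $484,000.
Net percentage adjustment: +60% +5% = +65%. $484,000 × 1.65 = $798,600.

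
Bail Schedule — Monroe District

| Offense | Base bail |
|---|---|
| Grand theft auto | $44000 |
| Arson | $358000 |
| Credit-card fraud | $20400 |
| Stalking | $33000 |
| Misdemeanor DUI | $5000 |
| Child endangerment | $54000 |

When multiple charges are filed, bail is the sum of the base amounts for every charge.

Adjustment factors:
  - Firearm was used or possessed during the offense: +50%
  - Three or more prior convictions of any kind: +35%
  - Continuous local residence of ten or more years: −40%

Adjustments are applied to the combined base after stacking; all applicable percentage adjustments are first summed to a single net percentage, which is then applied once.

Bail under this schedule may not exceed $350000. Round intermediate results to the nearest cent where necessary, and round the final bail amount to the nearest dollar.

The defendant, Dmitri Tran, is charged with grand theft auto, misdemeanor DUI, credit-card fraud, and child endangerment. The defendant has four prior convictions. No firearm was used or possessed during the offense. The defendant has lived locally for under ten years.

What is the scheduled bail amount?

$166590

Base amounts from the schedule: grand theft auto $44000; misdemeanor DUI $5000; credit-card fraud $20400; child endangerment $54000.
Stacking rule: sum of all bases. $44000 + $5000 + $20400 + $54000 = $123400.
Three or more prior convictions of any kind (+35%): $123400 × 1.35 = $166590.
$166590 is within the $350000 maximum.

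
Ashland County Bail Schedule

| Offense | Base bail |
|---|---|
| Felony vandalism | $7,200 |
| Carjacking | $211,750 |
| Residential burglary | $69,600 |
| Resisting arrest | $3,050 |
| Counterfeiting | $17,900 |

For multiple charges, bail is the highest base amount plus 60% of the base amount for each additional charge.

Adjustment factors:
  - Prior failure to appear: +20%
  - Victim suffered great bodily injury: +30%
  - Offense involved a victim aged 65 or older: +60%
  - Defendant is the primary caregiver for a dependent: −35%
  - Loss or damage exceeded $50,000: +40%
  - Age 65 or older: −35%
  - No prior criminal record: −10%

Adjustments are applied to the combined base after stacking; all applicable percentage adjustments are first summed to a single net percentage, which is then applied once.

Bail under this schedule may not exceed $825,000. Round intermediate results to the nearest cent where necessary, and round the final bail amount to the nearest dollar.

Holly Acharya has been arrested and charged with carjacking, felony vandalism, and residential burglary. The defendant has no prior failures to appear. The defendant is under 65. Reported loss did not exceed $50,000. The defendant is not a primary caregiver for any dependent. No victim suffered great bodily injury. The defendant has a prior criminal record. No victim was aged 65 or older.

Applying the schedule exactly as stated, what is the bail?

Base amounts from the schedule: carjacking $211,750; felony vandalism $7,200; residential burglary $69,600.
Stacking rule: highest base plus 60% of each additional charge. Highest is carjacking at $211,750. Additional: $7,200 × 60% = $4,320; $69,600 × 60% = $41,760. Combined base = $211,750 + $46,080 = $257,830.
No adjustment factors apply to this defendant.
$257,830 is within the $825,000 maximum.

$257,830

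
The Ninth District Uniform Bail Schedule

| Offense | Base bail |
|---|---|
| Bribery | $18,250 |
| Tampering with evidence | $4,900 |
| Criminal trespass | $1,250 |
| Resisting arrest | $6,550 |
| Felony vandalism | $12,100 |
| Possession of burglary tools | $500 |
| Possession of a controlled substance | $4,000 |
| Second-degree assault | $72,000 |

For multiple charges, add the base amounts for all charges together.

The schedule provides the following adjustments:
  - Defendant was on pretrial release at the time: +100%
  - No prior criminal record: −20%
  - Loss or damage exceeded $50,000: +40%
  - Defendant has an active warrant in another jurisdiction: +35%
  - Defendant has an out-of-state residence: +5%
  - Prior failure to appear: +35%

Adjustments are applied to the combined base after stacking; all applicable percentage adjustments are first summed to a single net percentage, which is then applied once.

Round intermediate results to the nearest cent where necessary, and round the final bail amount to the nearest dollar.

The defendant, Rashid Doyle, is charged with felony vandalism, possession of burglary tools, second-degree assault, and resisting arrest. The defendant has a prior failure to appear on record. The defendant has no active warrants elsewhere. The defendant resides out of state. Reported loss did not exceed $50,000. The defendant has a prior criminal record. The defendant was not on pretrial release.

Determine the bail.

Base amounts from the schedule: felony vandalism $12,100; possession of burglary tools $500; second-degree assault $72,000; resisting arrest $6,550.
Stacking rule: sum of all bases. $12,100 + $500 + $72,000 + $6,550 = $91,150.
Net percentage adjustment: +5% +35% = +40%. $91,150 × 1.4 = $127,610.

$127,610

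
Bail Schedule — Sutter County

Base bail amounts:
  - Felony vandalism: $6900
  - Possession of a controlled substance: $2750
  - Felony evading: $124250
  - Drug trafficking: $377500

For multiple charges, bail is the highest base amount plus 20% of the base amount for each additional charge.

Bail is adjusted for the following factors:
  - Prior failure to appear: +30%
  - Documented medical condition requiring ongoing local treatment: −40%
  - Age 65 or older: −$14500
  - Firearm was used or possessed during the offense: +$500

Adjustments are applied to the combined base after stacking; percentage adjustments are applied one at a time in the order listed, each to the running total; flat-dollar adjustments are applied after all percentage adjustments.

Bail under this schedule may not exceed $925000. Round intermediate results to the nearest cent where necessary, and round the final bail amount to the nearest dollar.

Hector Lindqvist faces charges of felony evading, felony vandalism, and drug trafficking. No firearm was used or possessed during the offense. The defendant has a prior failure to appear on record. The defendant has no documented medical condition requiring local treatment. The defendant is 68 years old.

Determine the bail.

Base amounts from the schedule: felony evading $124250; felony vandalism $6900; drug trafficking $377500.
Stacking rule: highest base plus 20% of each additional charge. Highest is drug trafficking at $377500. Additional: $124250 × 20% = $24850; $6900 × 20% = $1380. Combined base = $377500 + $26230 = $403730.
Prior failure to appear (+30%): $403730 × 1.3 = $524849.
Age 65 or older (−$14500 flat): $524849 − $14500 = $510349.
$510349 is within the $925000 maximum.

$510349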